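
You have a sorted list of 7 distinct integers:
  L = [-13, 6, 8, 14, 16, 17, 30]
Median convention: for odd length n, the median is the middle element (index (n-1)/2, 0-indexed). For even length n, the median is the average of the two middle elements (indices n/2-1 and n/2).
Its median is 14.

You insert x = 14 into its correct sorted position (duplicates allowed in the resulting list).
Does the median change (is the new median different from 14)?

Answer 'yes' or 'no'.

Answer: no

Derivation:
Old median = 14
Insert x = 14
New median = 14
Changed? no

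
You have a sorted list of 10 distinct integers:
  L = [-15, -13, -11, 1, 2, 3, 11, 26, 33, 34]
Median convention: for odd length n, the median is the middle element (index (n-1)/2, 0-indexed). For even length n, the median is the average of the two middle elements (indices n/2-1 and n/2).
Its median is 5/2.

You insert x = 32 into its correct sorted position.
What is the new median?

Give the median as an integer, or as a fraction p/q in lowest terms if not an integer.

Answer: 3

Derivation:
Old list (sorted, length 10): [-15, -13, -11, 1, 2, 3, 11, 26, 33, 34]
Old median = 5/2
Insert x = 32
Old length even (10). Middle pair: indices 4,5 = 2,3.
New length odd (11). New median = single middle element.
x = 32: 8 elements are < x, 2 elements are > x.
New sorted list: [-15, -13, -11, 1, 2, 3, 11, 26, 32, 33, 34]
New median = 3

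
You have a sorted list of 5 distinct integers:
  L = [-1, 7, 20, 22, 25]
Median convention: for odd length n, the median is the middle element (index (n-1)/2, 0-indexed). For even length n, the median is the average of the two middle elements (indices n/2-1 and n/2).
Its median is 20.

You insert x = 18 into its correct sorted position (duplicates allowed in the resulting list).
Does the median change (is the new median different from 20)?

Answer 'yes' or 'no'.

Old median = 20
Insert x = 18
New median = 19
Changed? yes

Answer: yes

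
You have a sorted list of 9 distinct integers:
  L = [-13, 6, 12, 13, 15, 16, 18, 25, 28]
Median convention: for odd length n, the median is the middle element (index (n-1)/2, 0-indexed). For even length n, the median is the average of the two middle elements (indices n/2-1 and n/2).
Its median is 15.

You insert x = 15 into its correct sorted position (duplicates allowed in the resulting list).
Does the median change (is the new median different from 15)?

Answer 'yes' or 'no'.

Answer: no

Derivation:
Old median = 15
Insert x = 15
New median = 15
Changed? no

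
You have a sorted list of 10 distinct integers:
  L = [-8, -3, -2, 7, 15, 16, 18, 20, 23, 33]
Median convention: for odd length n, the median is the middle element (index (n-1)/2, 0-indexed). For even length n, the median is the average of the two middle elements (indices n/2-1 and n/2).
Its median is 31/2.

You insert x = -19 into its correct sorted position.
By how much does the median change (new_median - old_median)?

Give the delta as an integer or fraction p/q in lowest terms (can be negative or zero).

Answer: -1/2

Derivation:
Old median = 31/2
After inserting x = -19: new sorted = [-19, -8, -3, -2, 7, 15, 16, 18, 20, 23, 33]
New median = 15
Delta = 15 - 31/2 = -1/2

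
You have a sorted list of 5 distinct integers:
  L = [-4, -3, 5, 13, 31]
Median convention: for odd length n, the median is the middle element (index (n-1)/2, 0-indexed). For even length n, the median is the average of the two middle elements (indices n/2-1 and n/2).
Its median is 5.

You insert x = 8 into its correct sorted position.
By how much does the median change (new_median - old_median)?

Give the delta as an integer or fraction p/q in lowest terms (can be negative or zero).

Answer: 3/2

Derivation:
Old median = 5
After inserting x = 8: new sorted = [-4, -3, 5, 8, 13, 31]
New median = 13/2
Delta = 13/2 - 5 = 3/2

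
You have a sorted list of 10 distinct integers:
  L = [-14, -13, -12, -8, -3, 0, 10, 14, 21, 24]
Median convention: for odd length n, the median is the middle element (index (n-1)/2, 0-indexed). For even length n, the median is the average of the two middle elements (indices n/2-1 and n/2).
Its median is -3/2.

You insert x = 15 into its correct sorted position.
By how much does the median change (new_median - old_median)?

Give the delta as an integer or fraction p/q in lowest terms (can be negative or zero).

Answer: 3/2

Derivation:
Old median = -3/2
After inserting x = 15: new sorted = [-14, -13, -12, -8, -3, 0, 10, 14, 15, 21, 24]
New median = 0
Delta = 0 - -3/2 = 3/2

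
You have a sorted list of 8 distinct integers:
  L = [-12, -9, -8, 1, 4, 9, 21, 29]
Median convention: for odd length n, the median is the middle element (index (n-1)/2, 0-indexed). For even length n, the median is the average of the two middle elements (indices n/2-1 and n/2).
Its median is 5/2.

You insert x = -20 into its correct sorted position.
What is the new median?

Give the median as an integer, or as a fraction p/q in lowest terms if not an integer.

Old list (sorted, length 8): [-12, -9, -8, 1, 4, 9, 21, 29]
Old median = 5/2
Insert x = -20
Old length even (8). Middle pair: indices 3,4 = 1,4.
New length odd (9). New median = single middle element.
x = -20: 0 elements are < x, 8 elements are > x.
New sorted list: [-20, -12, -9, -8, 1, 4, 9, 21, 29]
New median = 1

Answer: 1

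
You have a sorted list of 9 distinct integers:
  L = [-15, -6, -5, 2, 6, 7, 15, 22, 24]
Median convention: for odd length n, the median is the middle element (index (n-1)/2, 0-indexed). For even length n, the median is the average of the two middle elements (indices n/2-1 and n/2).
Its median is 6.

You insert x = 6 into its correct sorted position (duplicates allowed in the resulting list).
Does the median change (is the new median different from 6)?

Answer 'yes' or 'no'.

Answer: no

Derivation:
Old median = 6
Insert x = 6
New median = 6
Changed? no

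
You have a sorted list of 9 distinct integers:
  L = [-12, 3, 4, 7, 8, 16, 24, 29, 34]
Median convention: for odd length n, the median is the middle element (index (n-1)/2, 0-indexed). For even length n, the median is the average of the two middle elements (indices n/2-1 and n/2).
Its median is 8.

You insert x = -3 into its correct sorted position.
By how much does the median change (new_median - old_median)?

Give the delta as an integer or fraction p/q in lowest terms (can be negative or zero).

Old median = 8
After inserting x = -3: new sorted = [-12, -3, 3, 4, 7, 8, 16, 24, 29, 34]
New median = 15/2
Delta = 15/2 - 8 = -1/2

Answer: -1/2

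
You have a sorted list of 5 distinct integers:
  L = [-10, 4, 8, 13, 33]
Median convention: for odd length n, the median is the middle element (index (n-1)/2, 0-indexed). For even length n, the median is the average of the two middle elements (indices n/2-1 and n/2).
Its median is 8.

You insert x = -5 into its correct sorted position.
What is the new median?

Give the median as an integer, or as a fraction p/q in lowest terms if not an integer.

Answer: 6

Derivation:
Old list (sorted, length 5): [-10, 4, 8, 13, 33]
Old median = 8
Insert x = -5
Old length odd (5). Middle was index 2 = 8.
New length even (6). New median = avg of two middle elements.
x = -5: 1 elements are < x, 4 elements are > x.
New sorted list: [-10, -5, 4, 8, 13, 33]
New median = 6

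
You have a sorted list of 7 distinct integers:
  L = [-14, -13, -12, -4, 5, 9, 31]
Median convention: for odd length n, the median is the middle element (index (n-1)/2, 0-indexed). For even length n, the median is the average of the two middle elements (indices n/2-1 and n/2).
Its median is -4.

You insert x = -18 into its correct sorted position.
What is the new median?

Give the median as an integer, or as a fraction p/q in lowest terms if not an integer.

Old list (sorted, length 7): [-14, -13, -12, -4, 5, 9, 31]
Old median = -4
Insert x = -18
Old length odd (7). Middle was index 3 = -4.
New length even (8). New median = avg of two middle elements.
x = -18: 0 elements are < x, 7 elements are > x.
New sorted list: [-18, -14, -13, -12, -4, 5, 9, 31]
New median = -8

Answer: -8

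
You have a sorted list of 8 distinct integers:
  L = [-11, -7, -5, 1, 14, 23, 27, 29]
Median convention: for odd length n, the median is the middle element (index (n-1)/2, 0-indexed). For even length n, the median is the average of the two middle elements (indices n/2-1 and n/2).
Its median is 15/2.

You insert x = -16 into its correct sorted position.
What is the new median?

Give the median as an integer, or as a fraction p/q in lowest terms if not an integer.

Answer: 1

Derivation:
Old list (sorted, length 8): [-11, -7, -5, 1, 14, 23, 27, 29]
Old median = 15/2
Insert x = -16
Old length even (8). Middle pair: indices 3,4 = 1,14.
New length odd (9). New median = single middle element.
x = -16: 0 elements are < x, 8 elements are > x.
New sorted list: [-16, -11, -7, -5, 1, 14, 23, 27, 29]
New median = 1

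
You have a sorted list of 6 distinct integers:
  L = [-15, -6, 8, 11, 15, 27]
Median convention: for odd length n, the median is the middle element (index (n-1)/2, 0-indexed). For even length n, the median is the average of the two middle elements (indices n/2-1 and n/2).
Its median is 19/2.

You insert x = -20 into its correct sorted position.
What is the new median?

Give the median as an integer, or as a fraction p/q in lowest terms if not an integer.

Answer: 8

Derivation:
Old list (sorted, length 6): [-15, -6, 8, 11, 15, 27]
Old median = 19/2
Insert x = -20
Old length even (6). Middle pair: indices 2,3 = 8,11.
New length odd (7). New median = single middle element.
x = -20: 0 elements are < x, 6 elements are > x.
New sorted list: [-20, -15, -6, 8, 11, 15, 27]
New median = 8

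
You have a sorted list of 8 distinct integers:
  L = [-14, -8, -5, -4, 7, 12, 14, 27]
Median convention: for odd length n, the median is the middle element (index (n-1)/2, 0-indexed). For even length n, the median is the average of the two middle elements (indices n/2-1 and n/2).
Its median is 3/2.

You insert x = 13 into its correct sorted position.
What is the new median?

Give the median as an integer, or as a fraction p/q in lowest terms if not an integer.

Answer: 7

Derivation:
Old list (sorted, length 8): [-14, -8, -5, -4, 7, 12, 14, 27]
Old median = 3/2
Insert x = 13
Old length even (8). Middle pair: indices 3,4 = -4,7.
New length odd (9). New median = single middle element.
x = 13: 6 elements are < x, 2 elements are > x.
New sorted list: [-14, -8, -5, -4, 7, 12, 13, 14, 27]
New median = 7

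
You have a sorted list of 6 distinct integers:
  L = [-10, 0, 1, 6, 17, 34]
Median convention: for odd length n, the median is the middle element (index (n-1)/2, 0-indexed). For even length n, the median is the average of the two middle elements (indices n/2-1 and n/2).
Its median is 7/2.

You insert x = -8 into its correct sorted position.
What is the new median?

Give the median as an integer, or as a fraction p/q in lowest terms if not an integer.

Old list (sorted, length 6): [-10, 0, 1, 6, 17, 34]
Old median = 7/2
Insert x = -8
Old length even (6). Middle pair: indices 2,3 = 1,6.
New length odd (7). New median = single middle element.
x = -8: 1 elements are < x, 5 elements are > x.
New sorted list: [-10, -8, 0, 1, 6, 17, 34]
New median = 1

Answer: 1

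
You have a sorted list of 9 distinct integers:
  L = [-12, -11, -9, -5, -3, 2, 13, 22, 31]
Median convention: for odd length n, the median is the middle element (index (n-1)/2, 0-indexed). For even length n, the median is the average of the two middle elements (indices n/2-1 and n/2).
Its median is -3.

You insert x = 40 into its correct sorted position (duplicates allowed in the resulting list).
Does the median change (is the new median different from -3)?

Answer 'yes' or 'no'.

Old median = -3
Insert x = 40
New median = -1/2
Changed? yes

Answer: yes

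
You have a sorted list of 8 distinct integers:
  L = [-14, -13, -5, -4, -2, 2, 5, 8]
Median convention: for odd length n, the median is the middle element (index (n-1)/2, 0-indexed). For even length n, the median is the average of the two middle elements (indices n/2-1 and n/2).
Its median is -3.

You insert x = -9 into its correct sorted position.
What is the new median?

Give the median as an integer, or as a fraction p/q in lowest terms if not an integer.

Answer: -4

Derivation:
Old list (sorted, length 8): [-14, -13, -5, -4, -2, 2, 5, 8]
Old median = -3
Insert x = -9
Old length even (8). Middle pair: indices 3,4 = -4,-2.
New length odd (9). New median = single middle element.
x = -9: 2 elements are < x, 6 elements are > x.
New sorted list: [-14, -13, -9, -5, -4, -2, 2, 5, 8]
New median = -4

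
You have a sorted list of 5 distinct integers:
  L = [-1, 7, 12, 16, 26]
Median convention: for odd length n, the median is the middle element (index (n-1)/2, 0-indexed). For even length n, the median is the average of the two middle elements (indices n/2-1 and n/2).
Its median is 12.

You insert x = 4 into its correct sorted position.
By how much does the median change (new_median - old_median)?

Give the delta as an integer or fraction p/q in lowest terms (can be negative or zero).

Old median = 12
After inserting x = 4: new sorted = [-1, 4, 7, 12, 16, 26]
New median = 19/2
Delta = 19/2 - 12 = -5/2

Answer: -5/2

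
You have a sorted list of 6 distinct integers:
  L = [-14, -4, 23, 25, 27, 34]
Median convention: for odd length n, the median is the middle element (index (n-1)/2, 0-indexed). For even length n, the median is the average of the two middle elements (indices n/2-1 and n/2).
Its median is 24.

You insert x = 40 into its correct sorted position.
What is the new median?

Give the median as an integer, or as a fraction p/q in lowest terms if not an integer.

Answer: 25

Derivation:
Old list (sorted, length 6): [-14, -4, 23, 25, 27, 34]
Old median = 24
Insert x = 40
Old length even (6). Middle pair: indices 2,3 = 23,25.
New length odd (7). New median = single middle element.
x = 40: 6 elements are < x, 0 elements are > x.
New sorted list: [-14, -4, 23, 25, 27, 34, 40]
New median = 25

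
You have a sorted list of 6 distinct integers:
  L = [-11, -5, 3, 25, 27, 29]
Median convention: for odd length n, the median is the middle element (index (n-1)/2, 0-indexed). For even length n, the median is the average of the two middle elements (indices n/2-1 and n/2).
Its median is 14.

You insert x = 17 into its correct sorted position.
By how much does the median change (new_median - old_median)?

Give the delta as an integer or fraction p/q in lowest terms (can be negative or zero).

Old median = 14
After inserting x = 17: new sorted = [-11, -5, 3, 17, 25, 27, 29]
New median = 17
Delta = 17 - 14 = 3

Answer: 3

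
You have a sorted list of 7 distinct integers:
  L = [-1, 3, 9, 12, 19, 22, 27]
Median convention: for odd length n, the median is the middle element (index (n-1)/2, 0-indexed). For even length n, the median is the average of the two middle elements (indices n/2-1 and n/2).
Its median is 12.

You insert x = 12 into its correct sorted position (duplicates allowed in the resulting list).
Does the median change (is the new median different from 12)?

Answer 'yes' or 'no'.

Old median = 12
Insert x = 12
New median = 12
Changed? no

Answer: no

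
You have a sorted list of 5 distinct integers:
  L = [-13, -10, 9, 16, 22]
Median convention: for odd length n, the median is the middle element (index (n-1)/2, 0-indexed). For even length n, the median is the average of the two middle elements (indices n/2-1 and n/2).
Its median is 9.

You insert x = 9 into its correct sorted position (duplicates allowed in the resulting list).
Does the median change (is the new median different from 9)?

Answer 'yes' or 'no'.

Old median = 9
Insert x = 9
New median = 9
Changed? no

Answer: no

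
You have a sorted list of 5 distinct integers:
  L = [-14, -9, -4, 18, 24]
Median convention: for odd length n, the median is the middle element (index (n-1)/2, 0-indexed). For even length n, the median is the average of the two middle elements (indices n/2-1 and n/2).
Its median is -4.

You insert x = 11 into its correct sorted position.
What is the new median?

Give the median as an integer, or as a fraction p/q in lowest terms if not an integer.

Answer: 7/2

Derivation:
Old list (sorted, length 5): [-14, -9, -4, 18, 24]
Old median = -4
Insert x = 11
Old length odd (5). Middle was index 2 = -4.
New length even (6). New median = avg of two middle elements.
x = 11: 3 elements are < x, 2 elements are > x.
New sorted list: [-14, -9, -4, 11, 18, 24]
New median = 7/2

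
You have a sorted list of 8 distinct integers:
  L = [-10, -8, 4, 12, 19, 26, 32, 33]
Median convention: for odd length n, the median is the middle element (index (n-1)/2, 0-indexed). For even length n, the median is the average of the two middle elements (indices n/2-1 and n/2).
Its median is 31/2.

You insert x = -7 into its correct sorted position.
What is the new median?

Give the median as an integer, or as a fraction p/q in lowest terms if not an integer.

Answer: 12

Derivation:
Old list (sorted, length 8): [-10, -8, 4, 12, 19, 26, 32, 33]
Old median = 31/2
Insert x = -7
Old length even (8). Middle pair: indices 3,4 = 12,19.
New length odd (9). New median = single middle element.
x = -7: 2 elements are < x, 6 elements are > x.
New sorted list: [-10, -8, -7, 4, 12, 19, 26, 32, 33]
New median = 12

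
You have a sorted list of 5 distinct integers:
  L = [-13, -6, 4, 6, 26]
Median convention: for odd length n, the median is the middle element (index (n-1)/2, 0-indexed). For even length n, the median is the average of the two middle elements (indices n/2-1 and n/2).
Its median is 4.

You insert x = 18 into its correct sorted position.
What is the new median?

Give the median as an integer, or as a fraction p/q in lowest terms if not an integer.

Answer: 5

Derivation:
Old list (sorted, length 5): [-13, -6, 4, 6, 26]
Old median = 4
Insert x = 18
Old length odd (5). Middle was index 2 = 4.
New length even (6). New median = avg of two middle elements.
x = 18: 4 elements are < x, 1 elements are > x.
New sorted list: [-13, -6, 4, 6, 18, 26]
New median = 5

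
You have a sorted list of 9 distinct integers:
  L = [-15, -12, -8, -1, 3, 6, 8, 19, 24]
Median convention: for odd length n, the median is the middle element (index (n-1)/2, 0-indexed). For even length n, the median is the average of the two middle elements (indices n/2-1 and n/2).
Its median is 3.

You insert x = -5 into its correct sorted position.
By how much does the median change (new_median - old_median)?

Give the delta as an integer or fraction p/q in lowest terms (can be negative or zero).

Old median = 3
After inserting x = -5: new sorted = [-15, -12, -8, -5, -1, 3, 6, 8, 19, 24]
New median = 1
Delta = 1 - 3 = -2

Answer: -2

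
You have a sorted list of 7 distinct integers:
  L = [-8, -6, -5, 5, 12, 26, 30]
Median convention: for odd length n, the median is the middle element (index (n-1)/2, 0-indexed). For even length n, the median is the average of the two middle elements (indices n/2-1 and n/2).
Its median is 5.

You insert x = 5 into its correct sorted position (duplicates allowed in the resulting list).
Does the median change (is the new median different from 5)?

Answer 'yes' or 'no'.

Answer: no

Derivation:
Old median = 5
Insert x = 5
New median = 5
Changed? no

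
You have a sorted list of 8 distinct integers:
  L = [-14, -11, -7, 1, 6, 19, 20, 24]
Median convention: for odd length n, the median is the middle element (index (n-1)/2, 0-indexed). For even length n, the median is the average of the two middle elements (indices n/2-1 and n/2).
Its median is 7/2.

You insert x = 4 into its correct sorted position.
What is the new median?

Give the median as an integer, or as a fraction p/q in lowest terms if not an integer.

Answer: 4

Derivation:
Old list (sorted, length 8): [-14, -11, -7, 1, 6, 19, 20, 24]
Old median = 7/2
Insert x = 4
Old length even (8). Middle pair: indices 3,4 = 1,6.
New length odd (9). New median = single middle element.
x = 4: 4 elements are < x, 4 elements are > x.
New sorted list: [-14, -11, -7, 1, 4, 6, 19, 20, 24]
New median = 4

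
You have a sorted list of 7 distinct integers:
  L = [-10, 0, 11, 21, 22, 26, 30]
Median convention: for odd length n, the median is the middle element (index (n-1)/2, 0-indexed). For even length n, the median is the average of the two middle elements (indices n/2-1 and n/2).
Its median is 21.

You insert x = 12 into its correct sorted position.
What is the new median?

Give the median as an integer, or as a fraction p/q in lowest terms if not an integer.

Old list (sorted, length 7): [-10, 0, 11, 21, 22, 26, 30]
Old median = 21
Insert x = 12
Old length odd (7). Middle was index 3 = 21.
New length even (8). New median = avg of two middle elements.
x = 12: 3 elements are < x, 4 elements are > x.
New sorted list: [-10, 0, 11, 12, 21, 22, 26, 30]
New median = 33/2

Answer: 33/2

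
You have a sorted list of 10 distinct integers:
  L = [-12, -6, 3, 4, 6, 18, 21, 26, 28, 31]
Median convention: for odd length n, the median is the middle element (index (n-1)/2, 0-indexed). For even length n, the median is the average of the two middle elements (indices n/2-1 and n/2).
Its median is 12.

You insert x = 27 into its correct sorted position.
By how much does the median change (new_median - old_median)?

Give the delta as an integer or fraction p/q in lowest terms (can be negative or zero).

Answer: 6

Derivation:
Old median = 12
After inserting x = 27: new sorted = [-12, -6, 3, 4, 6, 18, 21, 26, 27, 28, 31]
New median = 18
Delta = 18 - 12 = 6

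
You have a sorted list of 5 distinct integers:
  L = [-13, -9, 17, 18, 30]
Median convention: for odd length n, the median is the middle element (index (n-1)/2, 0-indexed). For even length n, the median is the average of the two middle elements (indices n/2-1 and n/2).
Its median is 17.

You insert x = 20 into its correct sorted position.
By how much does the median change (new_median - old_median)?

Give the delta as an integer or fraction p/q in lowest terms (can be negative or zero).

Old median = 17
After inserting x = 20: new sorted = [-13, -9, 17, 18, 20, 30]
New median = 35/2
Delta = 35/2 - 17 = 1/2

Answer: 1/2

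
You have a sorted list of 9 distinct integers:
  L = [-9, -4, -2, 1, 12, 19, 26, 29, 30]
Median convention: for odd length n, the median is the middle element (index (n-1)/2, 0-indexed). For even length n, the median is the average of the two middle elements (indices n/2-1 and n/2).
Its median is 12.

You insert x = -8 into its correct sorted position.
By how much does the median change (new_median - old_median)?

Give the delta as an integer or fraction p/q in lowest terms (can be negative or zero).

Answer: -11/2

Derivation:
Old median = 12
After inserting x = -8: new sorted = [-9, -8, -4, -2, 1, 12, 19, 26, 29, 30]
New median = 13/2
Delta = 13/2 - 12 = -11/2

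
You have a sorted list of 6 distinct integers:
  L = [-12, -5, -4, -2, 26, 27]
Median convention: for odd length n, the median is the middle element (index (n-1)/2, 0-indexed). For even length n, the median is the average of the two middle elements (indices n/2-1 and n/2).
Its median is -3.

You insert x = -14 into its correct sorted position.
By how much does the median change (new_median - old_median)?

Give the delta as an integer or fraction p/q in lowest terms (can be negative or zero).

Answer: -1

Derivation:
Old median = -3
After inserting x = -14: new sorted = [-14, -12, -5, -4, -2, 26, 27]
New median = -4
Delta = -4 - -3 = -1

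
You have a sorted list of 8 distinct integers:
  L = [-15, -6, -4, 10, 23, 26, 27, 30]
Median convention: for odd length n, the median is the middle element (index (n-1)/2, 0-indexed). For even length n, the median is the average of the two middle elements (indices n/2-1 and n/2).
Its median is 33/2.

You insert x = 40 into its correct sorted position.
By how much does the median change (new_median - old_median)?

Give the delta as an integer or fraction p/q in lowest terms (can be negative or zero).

Answer: 13/2

Derivation:
Old median = 33/2
After inserting x = 40: new sorted = [-15, -6, -4, 10, 23, 26, 27, 30, 40]
New median = 23
Delta = 23 - 33/2 = 13/2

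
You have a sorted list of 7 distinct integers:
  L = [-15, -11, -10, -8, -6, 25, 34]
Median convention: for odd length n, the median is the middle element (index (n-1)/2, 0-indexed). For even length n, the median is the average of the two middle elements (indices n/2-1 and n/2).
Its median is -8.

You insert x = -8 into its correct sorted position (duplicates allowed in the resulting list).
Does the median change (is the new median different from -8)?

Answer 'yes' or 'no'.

Old median = -8
Insert x = -8
New median = -8
Changed? no

Answer: no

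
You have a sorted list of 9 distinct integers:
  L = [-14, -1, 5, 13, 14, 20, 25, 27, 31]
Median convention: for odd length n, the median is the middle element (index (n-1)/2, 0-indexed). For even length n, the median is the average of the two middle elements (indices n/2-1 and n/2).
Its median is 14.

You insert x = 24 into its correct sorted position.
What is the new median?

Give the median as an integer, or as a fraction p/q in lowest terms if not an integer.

Answer: 17

Derivation:
Old list (sorted, length 9): [-14, -1, 5, 13, 14, 20, 25, 27, 31]
Old median = 14
Insert x = 24
Old length odd (9). Middle was index 4 = 14.
New length even (10). New median = avg of two middle elements.
x = 24: 6 elements are < x, 3 elements are > x.
New sorted list: [-14, -1, 5, 13, 14, 20, 24, 25, 27, 31]
New median = 17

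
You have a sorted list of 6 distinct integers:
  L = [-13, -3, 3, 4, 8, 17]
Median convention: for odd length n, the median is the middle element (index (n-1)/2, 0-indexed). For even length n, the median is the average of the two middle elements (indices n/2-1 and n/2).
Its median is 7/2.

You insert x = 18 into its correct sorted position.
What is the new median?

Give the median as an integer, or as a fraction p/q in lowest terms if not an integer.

Answer: 4

Derivation:
Old list (sorted, length 6): [-13, -3, 3, 4, 8, 17]
Old median = 7/2
Insert x = 18
Old length even (6). Middle pair: indices 2,3 = 3,4.
New length odd (7). New median = single middle element.
x = 18: 6 elements are < x, 0 elements are > x.
New sorted list: [-13, -3, 3, 4, 8, 17, 18]
New median = 4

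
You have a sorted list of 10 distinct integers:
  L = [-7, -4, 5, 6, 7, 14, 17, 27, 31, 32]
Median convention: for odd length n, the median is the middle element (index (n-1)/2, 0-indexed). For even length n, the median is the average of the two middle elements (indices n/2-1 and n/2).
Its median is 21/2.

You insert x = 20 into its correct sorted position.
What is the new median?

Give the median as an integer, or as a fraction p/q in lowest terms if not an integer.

Answer: 14

Derivation:
Old list (sorted, length 10): [-7, -4, 5, 6, 7, 14, 17, 27, 31, 32]
Old median = 21/2
Insert x = 20
Old length even (10). Middle pair: indices 4,5 = 7,14.
New length odd (11). New median = single middle element.
x = 20: 7 elements are < x, 3 elements are > x.
New sorted list: [-7, -4, 5, 6, 7, 14, 17, 20, 27, 31, 32]
New median = 14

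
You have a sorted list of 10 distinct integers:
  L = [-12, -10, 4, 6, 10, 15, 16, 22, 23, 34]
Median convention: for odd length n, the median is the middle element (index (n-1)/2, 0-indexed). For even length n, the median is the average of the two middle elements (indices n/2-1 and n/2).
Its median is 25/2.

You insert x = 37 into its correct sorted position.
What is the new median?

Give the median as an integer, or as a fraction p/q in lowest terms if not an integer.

Answer: 15

Derivation:
Old list (sorted, length 10): [-12, -10, 4, 6, 10, 15, 16, 22, 23, 34]
Old median = 25/2
Insert x = 37
Old length even (10). Middle pair: indices 4,5 = 10,15.
New length odd (11). New median = single middle element.
x = 37: 10 elements are < x, 0 elements are > x.
New sorted list: [-12, -10, 4, 6, 10, 15, 16, 22, 23, 34, 37]
New median = 15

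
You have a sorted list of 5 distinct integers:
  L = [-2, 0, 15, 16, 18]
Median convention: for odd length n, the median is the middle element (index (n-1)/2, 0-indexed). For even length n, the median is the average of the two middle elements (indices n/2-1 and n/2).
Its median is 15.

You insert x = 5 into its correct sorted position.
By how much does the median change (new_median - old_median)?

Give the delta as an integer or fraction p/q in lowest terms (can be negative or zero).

Old median = 15
After inserting x = 5: new sorted = [-2, 0, 5, 15, 16, 18]
New median = 10
Delta = 10 - 15 = -5

Answer: -5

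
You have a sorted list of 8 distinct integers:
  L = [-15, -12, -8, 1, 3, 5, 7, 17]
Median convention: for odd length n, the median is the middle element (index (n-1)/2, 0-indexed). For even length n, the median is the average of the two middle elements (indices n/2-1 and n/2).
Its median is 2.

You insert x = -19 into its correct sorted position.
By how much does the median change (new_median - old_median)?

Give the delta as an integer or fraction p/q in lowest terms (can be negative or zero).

Answer: -1

Derivation:
Old median = 2
After inserting x = -19: new sorted = [-19, -15, -12, -8, 1, 3, 5, 7, 17]
New median = 1
Delta = 1 - 2 = -1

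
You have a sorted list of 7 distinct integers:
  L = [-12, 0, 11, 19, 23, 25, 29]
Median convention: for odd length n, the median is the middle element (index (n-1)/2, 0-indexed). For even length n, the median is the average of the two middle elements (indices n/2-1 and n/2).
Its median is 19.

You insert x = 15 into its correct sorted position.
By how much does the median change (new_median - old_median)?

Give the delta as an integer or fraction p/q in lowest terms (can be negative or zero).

Answer: -2

Derivation:
Old median = 19
After inserting x = 15: new sorted = [-12, 0, 11, 15, 19, 23, 25, 29]
New median = 17
Delta = 17 - 19 = -2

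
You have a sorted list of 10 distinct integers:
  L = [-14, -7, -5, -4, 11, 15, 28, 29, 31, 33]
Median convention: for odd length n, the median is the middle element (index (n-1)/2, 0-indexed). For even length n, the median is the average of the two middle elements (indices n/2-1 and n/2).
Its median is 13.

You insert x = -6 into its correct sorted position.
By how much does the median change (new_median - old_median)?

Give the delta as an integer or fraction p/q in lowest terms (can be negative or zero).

Old median = 13
After inserting x = -6: new sorted = [-14, -7, -6, -5, -4, 11, 15, 28, 29, 31, 33]
New median = 11
Delta = 11 - 13 = -2

Answer: -2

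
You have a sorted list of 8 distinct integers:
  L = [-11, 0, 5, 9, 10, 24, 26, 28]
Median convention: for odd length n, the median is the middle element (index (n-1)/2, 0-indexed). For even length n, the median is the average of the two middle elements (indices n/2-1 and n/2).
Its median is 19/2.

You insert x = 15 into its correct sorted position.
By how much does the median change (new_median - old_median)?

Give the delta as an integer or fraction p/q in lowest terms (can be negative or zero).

Answer: 1/2

Derivation:
Old median = 19/2
After inserting x = 15: new sorted = [-11, 0, 5, 9, 10, 15, 24, 26, 28]
New median = 10
Delta = 10 - 19/2 = 1/2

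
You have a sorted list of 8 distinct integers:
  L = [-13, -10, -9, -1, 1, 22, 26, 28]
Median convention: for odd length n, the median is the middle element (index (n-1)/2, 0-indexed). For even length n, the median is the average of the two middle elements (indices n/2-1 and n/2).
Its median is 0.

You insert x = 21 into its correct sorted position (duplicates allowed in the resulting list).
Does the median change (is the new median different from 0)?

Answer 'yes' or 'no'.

Old median = 0
Insert x = 21
New median = 1
Changed? yes

Answer: yes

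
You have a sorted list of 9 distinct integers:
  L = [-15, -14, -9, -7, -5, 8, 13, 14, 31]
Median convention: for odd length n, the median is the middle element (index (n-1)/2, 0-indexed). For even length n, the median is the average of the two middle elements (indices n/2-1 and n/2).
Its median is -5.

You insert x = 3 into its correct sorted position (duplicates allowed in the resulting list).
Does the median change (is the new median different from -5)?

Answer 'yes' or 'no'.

Old median = -5
Insert x = 3
New median = -1
Changed? yes

Answer: yes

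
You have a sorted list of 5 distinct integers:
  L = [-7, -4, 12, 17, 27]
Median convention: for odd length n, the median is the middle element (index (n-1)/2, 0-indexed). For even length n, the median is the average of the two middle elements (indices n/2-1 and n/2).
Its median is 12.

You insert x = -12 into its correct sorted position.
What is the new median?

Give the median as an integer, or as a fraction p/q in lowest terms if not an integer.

Old list (sorted, length 5): [-7, -4, 12, 17, 27]
Old median = 12
Insert x = -12
Old length odd (5). Middle was index 2 = 12.
New length even (6). New median = avg of two middle elements.
x = -12: 0 elements are < x, 5 elements are > x.
New sorted list: [-12, -7, -4, 12, 17, 27]
New median = 4

Answer: 4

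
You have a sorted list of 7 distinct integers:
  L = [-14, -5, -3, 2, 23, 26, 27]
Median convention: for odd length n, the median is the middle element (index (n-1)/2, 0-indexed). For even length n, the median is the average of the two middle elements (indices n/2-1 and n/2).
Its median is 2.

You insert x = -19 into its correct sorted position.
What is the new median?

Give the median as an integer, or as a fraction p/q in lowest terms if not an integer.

Answer: -1/2

Derivation:
Old list (sorted, length 7): [-14, -5, -3, 2, 23, 26, 27]
Old median = 2
Insert x = -19
Old length odd (7). Middle was index 3 = 2.
New length even (8). New median = avg of two middle elements.
x = -19: 0 elements are < x, 7 elements are > x.
New sorted list: [-19, -14, -5, -3, 2, 23, 26, 27]
New median = -1/2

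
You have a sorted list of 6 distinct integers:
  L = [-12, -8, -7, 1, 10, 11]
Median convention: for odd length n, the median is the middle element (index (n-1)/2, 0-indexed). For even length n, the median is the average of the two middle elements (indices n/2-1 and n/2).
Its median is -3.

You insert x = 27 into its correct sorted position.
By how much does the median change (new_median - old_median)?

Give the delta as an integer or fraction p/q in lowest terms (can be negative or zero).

Old median = -3
After inserting x = 27: new sorted = [-12, -8, -7, 1, 10, 11, 27]
New median = 1
Delta = 1 - -3 = 4

Answer: 4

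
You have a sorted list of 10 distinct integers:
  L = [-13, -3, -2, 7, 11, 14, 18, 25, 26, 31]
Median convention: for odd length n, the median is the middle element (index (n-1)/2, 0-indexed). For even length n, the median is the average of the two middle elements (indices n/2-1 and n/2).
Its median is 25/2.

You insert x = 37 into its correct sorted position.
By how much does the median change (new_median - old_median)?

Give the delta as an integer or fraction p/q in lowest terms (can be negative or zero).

Answer: 3/2

Derivation:
Old median = 25/2
After inserting x = 37: new sorted = [-13, -3, -2, 7, 11, 14, 18, 25, 26, 31, 37]
New median = 14
Delta = 14 - 25/2 = 3/2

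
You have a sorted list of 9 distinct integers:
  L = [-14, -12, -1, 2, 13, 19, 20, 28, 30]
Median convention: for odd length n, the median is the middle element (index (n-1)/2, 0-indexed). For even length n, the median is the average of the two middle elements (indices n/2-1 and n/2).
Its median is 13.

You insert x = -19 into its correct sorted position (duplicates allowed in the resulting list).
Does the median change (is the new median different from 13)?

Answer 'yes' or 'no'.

Old median = 13
Insert x = -19
New median = 15/2
Changed? yes

Answer: yes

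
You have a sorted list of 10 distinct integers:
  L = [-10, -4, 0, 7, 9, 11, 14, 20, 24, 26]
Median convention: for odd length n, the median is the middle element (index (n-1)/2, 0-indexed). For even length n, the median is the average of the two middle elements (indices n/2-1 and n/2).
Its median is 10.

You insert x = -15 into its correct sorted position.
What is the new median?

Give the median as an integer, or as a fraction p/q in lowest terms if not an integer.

Answer: 9

Derivation:
Old list (sorted, length 10): [-10, -4, 0, 7, 9, 11, 14, 20, 24, 26]
Old median = 10
Insert x = -15
Old length even (10). Middle pair: indices 4,5 = 9,11.
New length odd (11). New median = single middle element.
x = -15: 0 elements are < x, 10 elements are > x.
New sorted list: [-15, -10, -4, 0, 7, 9, 11, 14, 20, 24, 26]
New median = 9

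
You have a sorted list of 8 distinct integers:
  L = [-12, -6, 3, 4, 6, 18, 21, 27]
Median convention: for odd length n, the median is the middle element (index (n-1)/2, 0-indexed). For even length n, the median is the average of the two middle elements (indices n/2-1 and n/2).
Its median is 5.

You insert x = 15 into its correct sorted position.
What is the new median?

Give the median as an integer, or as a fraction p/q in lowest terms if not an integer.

Answer: 6

Derivation:
Old list (sorted, length 8): [-12, -6, 3, 4, 6, 18, 21, 27]
Old median = 5
Insert x = 15
Old length even (8). Middle pair: indices 3,4 = 4,6.
New length odd (9). New median = single middle element.
x = 15: 5 elements are < x, 3 elements are > x.
New sorted list: [-12, -6, 3, 4, 6, 15, 18, 21, 27]
New median = 6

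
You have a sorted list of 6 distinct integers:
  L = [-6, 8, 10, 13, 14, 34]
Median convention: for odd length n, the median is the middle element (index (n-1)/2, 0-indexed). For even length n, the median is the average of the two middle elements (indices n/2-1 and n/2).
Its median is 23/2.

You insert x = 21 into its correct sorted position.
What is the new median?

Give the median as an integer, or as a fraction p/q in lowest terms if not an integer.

Answer: 13

Derivation:
Old list (sorted, length 6): [-6, 8, 10, 13, 14, 34]
Old median = 23/2
Insert x = 21
Old length even (6). Middle pair: indices 2,3 = 10,13.
New length odd (7). New median = single middle element.
x = 21: 5 elements are < x, 1 elements are > x.
New sorted list: [-6, 8, 10, 13, 14, 21, 34]
New median = 13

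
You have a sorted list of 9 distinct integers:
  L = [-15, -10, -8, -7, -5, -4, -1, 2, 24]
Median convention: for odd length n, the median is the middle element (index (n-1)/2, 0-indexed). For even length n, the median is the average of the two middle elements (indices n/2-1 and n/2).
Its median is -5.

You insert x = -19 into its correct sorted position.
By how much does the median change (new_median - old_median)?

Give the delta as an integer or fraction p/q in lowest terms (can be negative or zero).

Answer: -1

Derivation:
Old median = -5
After inserting x = -19: new sorted = [-19, -15, -10, -8, -7, -5, -4, -1, 2, 24]
New median = -6
Delta = -6 - -5 = -1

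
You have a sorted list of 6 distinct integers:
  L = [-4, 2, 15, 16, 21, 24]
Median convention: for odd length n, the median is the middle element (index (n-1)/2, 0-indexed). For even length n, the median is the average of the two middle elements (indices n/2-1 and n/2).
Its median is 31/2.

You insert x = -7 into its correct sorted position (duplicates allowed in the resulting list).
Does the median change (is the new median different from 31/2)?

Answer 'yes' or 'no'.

Old median = 31/2
Insert x = -7
New median = 15
Changed? yes

Answer: yes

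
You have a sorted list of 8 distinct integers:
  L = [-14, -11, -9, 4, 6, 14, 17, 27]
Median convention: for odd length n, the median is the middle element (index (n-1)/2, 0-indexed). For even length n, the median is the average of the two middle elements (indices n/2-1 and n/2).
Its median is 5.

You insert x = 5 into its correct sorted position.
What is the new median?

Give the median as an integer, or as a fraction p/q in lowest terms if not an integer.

Answer: 5

Derivation:
Old list (sorted, length 8): [-14, -11, -9, 4, 6, 14, 17, 27]
Old median = 5
Insert x = 5
Old length even (8). Middle pair: indices 3,4 = 4,6.
New length odd (9). New median = single middle element.
x = 5: 4 elements are < x, 4 elements are > x.
New sorted list: [-14, -11, -9, 4, 5, 6, 14, 17, 27]
New median = 5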